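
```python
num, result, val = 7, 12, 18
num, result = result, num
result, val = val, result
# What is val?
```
Trace:
  num=7, result=12, val=18
  num=12, result=7, val=18
  num=12, result=18, val=7

Final answer: 7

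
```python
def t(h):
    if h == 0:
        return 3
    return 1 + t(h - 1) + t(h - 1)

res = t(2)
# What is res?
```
Call trace (a repeated sub-call is expanded the first time; later identical calls just restate its return value):
t(h=2)
  t(h=1)
    t(h=0)
    -> return 3
    t(h=0)
    -> return 3
  -> return 7
  t(h=1) -> return 7  (same call as traced above)
-> return 15

Final answer: 15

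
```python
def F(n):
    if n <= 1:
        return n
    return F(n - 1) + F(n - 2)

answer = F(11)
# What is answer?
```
Call trace (a repeated sub-call is expanded the first time; later identical calls just restate its return value):
F(n=11)
  F(n=10)
    F(n=9)
      F(n=8)
        F(n=7)
          F(n=6)
            F(n=5)
              F(n=4)
                F(n=3)
                  F(n=2)
                    F(n=1)
                    -> return 1
                    F(n=0)
                    -> return 0
                  -> return 1
                  F(n=1)
                  -> return 1
                -> return 2
                F(n=2) -> return 1  (same call as traced above)
              -> return 3
              F(n=3) -> return 2  (same call as traced above)
            -> return 5
            F(n=4) -> return 3  (same call as traced above)
          -> return 8
          F(n=5) -> return 5  (same call as traced above)
        -> return 13
        F(n=6) -> return 8  (same call as traced above)
      -> return 21
      F(n=7) -> return 13  (same call as traced above)
    -> return 34
    F(n=8) -> return 21  (same call as traced above)
  -> return 55
  F(n=9) -> return 34  (same call as traced above)
-> return 89

Final answer: 89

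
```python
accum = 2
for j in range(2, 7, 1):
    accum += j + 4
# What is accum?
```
Trace:
  accum=2
  accum=8, j=2
  accum=15, j=3
  accum=23, j=4
  accum=32, j=5
  accum=42, j=6

Final answer: 42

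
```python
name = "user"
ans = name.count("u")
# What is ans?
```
Trace:
  name='user'
  name='user', ans=1

Final answer: 1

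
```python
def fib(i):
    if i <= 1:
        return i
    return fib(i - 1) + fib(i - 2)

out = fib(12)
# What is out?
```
Call trace (a repeated sub-call is expanded the first time; later identical calls just restate its return value):
fib(i=12)
  fib(i=11)
    fib(i=10)
      fib(i=9)
        fib(i=8)
          fib(i=7)
            fib(i=6)
              fib(i=5)
                fib(i=4)
                  fib(i=3)
                    fib(i=2)
                      fib(i=1)
                      -> return 1
                      fib(i=0)
                      -> return 0
                    -> return 1
                    fib(i=1)
                    -> return 1
                  -> return 2
                  fib(i=2) -> return 1  (same call as traced above)
                -> return 3
                fib(i=3) -> return 2  (same call as traced above)
              -> return 5
              fib(i=4) -> return 3  (same call as traced above)
            -> return 8
            fib(i=5) -> return 5  (same call as traced above)
          -> return 13
          fib(i=6) -> return 8  (same call as traced above)
        -> return 21
        fib(i=7) -> return 13  (same call as traced above)
      -> return 34
      fib(i=8) -> return 21  (same call as traced above)
    -> return 55
    fib(i=9) -> return 34  (same call as traced above)
  -> return 89
  fib(i=10) -> return 55  (same call as traced above)
-> return 144

Final answer: 144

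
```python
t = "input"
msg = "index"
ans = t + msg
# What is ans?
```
Trace:
  t='input'
  t='input', msg='index'
  t='input', msg='index', ans='inputindex'

Final answer: 'inputindex'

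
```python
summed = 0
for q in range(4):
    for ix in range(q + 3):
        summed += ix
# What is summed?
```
Trace:
  summed=0
  summed=0, q=0, ix=0
  summed=1, q=0, ix=1
  summed=3, q=0, ix=2
  summed=3, q=1, ix=0
  summed=4, q=1, ix=1
  summed=6, q=1, ix=2
  summed=9, q=1, ix=3
  summed=9, q=2, ix=0
  summed=10, q=2, ix=1
  summed=12, q=2, ix=2
  summed=15, q=2, ix=3
  summed=19, q=2, ix=4
  summed=19, q=3, ix=0
  summed=20, q=3, ix=1
  summed=22, q=3, ix=2
  summed=25, q=3, ix=3
  summed=29, q=3, ix=4
  summed=34, q=3, ix=5

Final answer: 34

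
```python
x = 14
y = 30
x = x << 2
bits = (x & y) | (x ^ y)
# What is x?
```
Trace:
  x=14
  x=14, y=30
  x=56, y=30
  x=56, y=30, bits=62

Final answer: 56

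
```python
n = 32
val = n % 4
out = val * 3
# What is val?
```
Trace:
  n=32
  n=32, val=0
  n=32, val=0, out=0

Final answer: 0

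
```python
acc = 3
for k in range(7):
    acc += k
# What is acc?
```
Trace:
  acc=3
  acc=3, k=0
  acc=4, k=1
  acc=6, k=2
  acc=9, k=3
  acc=13, k=4
  acc=18, k=5
  acc=24, k=6

Final answer: 24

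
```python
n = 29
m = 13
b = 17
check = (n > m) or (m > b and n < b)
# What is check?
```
Trace:
  n=29
  n=29, m=13
  n=29, m=13, b=17
  n=29, m=13, b=17, check=True

Final answer: True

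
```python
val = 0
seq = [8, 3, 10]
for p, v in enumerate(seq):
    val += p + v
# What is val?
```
Trace:
  val=0
  val=8, p=0, v=8
  val=12, p=1, v=3
  val=24, p=2, v=10

Final answer: 24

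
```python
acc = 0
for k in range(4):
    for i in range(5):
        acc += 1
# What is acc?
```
Trace:
  acc=0
  acc=1, k=0, i=0
  acc=2, k=0, i=1
  acc=3, k=0, i=2
  acc=4, k=0, i=3
  acc=5, k=0, i=4
  acc=6, k=1, i=0
  acc=7, k=1, i=1
  acc=8, k=1, i=2
  acc=9, k=1, i=3
  acc=10, k=1, i=4
  acc=11, k=2, i=0
  acc=12, k=2, i=1
  acc=13, k=2, i=2
  acc=14, k=2, i=3
  acc=15, k=2, i=4
  acc=16, k=3, i=0
  acc=17, k=3, i=1
  acc=18, k=3, i=2
  acc=19, k=3, i=3
  acc=20, k=3, i=4

Final answer: 20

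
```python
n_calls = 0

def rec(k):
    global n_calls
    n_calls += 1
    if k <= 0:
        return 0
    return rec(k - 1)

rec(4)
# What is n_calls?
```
Call trace:
rec(k=4)
  rec(k=3)
    rec(k=2)
      rec(k=1)
        rec(k=0)
        -> return 0
      -> return 0
    -> return 0
  -> return 0
-> return 0

n_calls is incremented once per call. rec is entered once for each k = 4, 3, 2, 1, 0 (the k <= 0 call returns without recursing), i.e. 4 + 1 calls.
n_calls = 5

Final answer: 5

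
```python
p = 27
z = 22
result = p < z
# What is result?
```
Trace:
  p=27
  p=27, z=22
  p=27, z=22, result=False

Final answer: False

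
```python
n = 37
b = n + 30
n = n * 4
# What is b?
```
Trace:
  n=37
  n=37, b=67
  n=148, b=67

Final answer: 67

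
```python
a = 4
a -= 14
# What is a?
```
Trace:
  a=4
  a=-10

Final answer: -10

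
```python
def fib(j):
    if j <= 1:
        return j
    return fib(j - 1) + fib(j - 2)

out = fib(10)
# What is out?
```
Call trace (a repeated sub-call is expanded the first time; later identical calls just restate its return value):
fib(j=10)
  fib(j=9)
    fib(j=8)
      fib(j=7)
        fib(j=6)
          fib(j=5)
            fib(j=4)
              fib(j=3)
                fib(j=2)
                  fib(j=1)
                  -> return 1
                  fib(j=0)
                  -> return 0
                -> return 1
                fib(j=1)
                -> return 1
              -> return 2
              fib(j=2) -> return 1  (same call as traced above)
            -> return 3
            fib(j=3) -> return 2  (same call as traced above)
          -> return 5
          fib(j=4) -> return 3  (same call as traced above)
        -> return 8
        fib(j=5) -> return 5  (same call as traced above)
      -> return 13
      fib(j=6) -> return 8  (same call as traced above)
    -> return 21
    fib(j=7) -> return 13  (same call as traced above)
  -> return 34
  fib(j=8) -> return 21  (same call as traced above)
-> return 55

Final answer: 55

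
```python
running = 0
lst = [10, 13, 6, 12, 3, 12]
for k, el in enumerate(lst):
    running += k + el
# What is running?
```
Trace:
  running=0
  running=10, k=0, el=10
  running=24, k=1, el=13
  running=32, k=2, el=6
  running=47, k=3, el=12
  running=54, k=4, el=3
  running=71, k=5, el=12

Final answer: 71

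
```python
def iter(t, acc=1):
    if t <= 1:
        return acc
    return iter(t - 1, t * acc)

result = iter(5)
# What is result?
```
Call trace:
iter(t=5, acc=1)
  iter(t=4, acc=5)
    iter(t=3, acc=20)
      iter(t=2, acc=60)
        iter(t=1, acc=120)
        -> return 120
      -> return 120
    -> return 120
  -> return 120
-> return 120

Final answer: 120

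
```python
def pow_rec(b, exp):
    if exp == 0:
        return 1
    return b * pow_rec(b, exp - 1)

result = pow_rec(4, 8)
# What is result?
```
Call trace:
pow_rec(b=4, exp=8)
  pow_rec(b=4, exp=7)
    pow_rec(b=4, exp=6)
      pow_rec(b=4, exp=5)
        pow_rec(b=4, exp=4)
          pow_rec(b=4, exp=3)
            pow_rec(b=4, exp=2)
              pow_rec(b=4, exp=1)
                pow_rec(b=4, exp=0)
                -> return 1
              -> return 4
            -> return 16
          -> return 64
        -> return 256
      -> return 1024
    -> return 4096
  -> return 16384
-> return 65536

Final answer: 65536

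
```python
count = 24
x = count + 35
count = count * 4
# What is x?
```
Trace:
  count=24
  count=24, x=59
  count=96, x=59

Final answer: 59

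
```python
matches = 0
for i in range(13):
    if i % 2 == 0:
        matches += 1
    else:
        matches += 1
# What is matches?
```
Trace:
  matches=0
  matches=1, i=0
  matches=2, i=1
  matches=3, i=2
  matches=4, i=3
  matches=5, i=4
  matches=6, i=5
  matches=7, i=6
  matches=8, i=7
  matches=9, i=8
  matches=10, i=9
  matches=11, i=10
  matches=12, i=11
  matches=13, i=12

Final answer: 13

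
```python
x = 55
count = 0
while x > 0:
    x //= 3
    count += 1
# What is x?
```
Trace:
  x=55
  x=55, count=0
  x=18, count=1
  x=6, count=2
  x=2, count=3
  x=0, count=4

Final answer: 0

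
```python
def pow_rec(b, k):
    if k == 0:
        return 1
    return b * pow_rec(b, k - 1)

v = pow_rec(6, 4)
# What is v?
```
Call trace:
pow_rec(b=6, k=4)
  pow_rec(b=6, k=3)
    pow_rec(b=6, k=2)
      pow_rec(b=6, k=1)
        pow_rec(b=6, k=0)
        -> return 1
      -> return 6
    -> return 36
  -> return 216
-> return 1296

Final answer: 1296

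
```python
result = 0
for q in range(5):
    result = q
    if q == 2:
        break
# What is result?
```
Trace:
  result=0
  result=0, q=0
  result=1, q=1
  result=2, q=2

Final answer: 2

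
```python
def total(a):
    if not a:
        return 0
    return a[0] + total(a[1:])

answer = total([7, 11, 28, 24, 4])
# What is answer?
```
Call trace:
total(a=[7, 11, 28, 24, 4])
  total(a=[11, 28, 24, 4])
    total(a=[28, 24, 4])
      total(a=[24, 4])
        total(a=[4])
          total(a=[])
          -> return 0
        -> return 4
      -> return 28
    -> return 56
  -> return 67
-> return 74

Final answer: 74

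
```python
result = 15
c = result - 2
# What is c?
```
Trace:
  result=15
  result=15, c=13

Final answer: 13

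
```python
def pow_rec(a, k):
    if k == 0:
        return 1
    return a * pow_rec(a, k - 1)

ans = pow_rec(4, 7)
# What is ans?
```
Call trace:
pow_rec(a=4, k=7)
  pow_rec(a=4, k=6)
    pow_rec(a=4, k=5)
      pow_rec(a=4, k=4)
        pow_rec(a=4, k=3)
          pow_rec(a=4, k=2)
            pow_rec(a=4, k=1)
              pow_rec(a=4, k=0)
              -> return 1
            -> return 4
          -> return 16
        -> return 64
      -> return 256
    -> return 1024
  -> return 4096
-> return 16384

Final answer: 16384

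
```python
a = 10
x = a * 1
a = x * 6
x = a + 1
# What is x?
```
Trace:
  a=10
  a=10, x=10
  a=60, x=10
  a=60, x=61

Final answer: 61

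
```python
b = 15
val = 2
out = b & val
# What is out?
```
Trace:
  b=15
  b=15, val=2
  b=15, val=2, out=2

Final answer: 2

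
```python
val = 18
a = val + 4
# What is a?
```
Trace:
  val=18
  val=18, a=22

Final answer: 22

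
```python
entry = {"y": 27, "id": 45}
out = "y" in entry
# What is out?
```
Trace:
  entry={'y': 27, 'id': 45}
  entry={'y': 27, 'id': 45}, out=True

Final answer: True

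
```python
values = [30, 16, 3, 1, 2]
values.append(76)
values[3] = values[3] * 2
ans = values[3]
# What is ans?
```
Trace:
  values=[30, 16, 3, 1, 2]
  values=[30, 16, 3, 1, 2, 76]
  values=[30, 16, 3, 2, 2, 76]
  values=[30, 16, 3, 2, 2, 76], ans=2

Final answer: 2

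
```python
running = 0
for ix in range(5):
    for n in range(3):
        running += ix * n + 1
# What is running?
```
Trace:
  running=0
  running=1, ix=0, n=0
  running=2, ix=0, n=1
  running=3, ix=0, n=2
  running=4, ix=1, n=0
  running=6, ix=1, n=1
  running=9, ix=1, n=2
  running=10, ix=2, n=0
  running=13, ix=2, n=1
  running=18, ix=2, n=2
  running=19, ix=3, n=0
  running=23, ix=3, n=1
  running=30, ix=3, n=2
  running=31, ix=4, n=0
  running=36, ix=4, n=1
  running=45, ix=4, n=2

Final answer: 45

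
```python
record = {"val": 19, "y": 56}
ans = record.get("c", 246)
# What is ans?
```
Trace:
  record={'val': 19, 'y': 56}
  record={'val': 19, 'y': 56}, ans=246

Final answer: 246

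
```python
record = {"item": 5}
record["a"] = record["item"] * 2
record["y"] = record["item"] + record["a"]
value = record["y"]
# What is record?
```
Trace:
  record={'item': 5}
  record={'item': 5, 'a': 10}
  record={'item': 5, 'a': 10, 'y': 15}
  record={'item': 5, 'a': 10, 'y': 15}, value=15

Final answer: {'item': 5, 'a': 10, 'y': 15}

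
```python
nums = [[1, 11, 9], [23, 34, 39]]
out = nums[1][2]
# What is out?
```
Trace:
  nums=[[1, 11, 9], [23, 34, 39]]
  nums=[[1, 11, 9], [23, 34, 39]], out=39

Final answer: 39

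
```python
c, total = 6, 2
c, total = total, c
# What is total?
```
Trace:
  c=6, total=2
  c=2, total=6

Final answer: 6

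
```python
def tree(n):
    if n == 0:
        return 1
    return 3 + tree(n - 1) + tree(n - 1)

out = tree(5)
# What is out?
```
Call trace (a repeated sub-call is expanded the first time; later identical calls just restate its return value):
tree(n=5)
  tree(n=4)
    tree(n=3)
      tree(n=2)
        tree(n=1)
          tree(n=0)
          -> return 1
          tree(n=0)
          -> return 1
        -> return 5
        tree(n=1) -> return 5  (same call as traced above)
      -> return 13
      tree(n=2) -> return 13  (same call as traced above)
    -> return 29
    tree(n=3) -> return 29  (same call as traced above)
  -> return 61
  tree(n=4) -> return 61  (same call as traced above)
-> return 125

Final answer: 125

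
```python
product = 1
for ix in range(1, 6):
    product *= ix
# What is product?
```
Trace:
  product=1
  product=1, ix=1
  product=2, ix=2
  product=6, ix=3
  product=24, ix=4
  product=120, ix=5

Final answer: 120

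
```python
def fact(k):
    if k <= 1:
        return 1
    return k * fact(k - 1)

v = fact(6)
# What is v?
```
Call trace:
fact(k=6)
  fact(k=5)
    fact(k=4)
      fact(k=3)
        fact(k=2)
          fact(k=1)
          -> return 1
        -> return 2
      -> return 6
    -> return 24
  -> return 120
-> return 720

Final answer: 720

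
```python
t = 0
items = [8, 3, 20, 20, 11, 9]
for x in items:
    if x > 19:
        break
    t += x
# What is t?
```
Trace:
  t=0
  t=8, x=8
  t=11, x=3
  t=11, x=20

Final answer: 11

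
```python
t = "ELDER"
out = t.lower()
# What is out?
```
Trace:
  t='ELDER'
  t='ELDER', out='elder'

Final answer: 'elder'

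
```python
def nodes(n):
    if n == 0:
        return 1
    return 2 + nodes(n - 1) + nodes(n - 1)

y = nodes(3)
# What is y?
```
Call trace (a repeated sub-call is expanded the first time; later identical calls just restate its return value):
nodes(n=3)
  nodes(n=2)
    nodes(n=1)
      nodes(n=0)
      -> return 1
      nodes(n=0)
      -> return 1
    -> return 4
    nodes(n=1) -> return 4  (same call as traced above)
  -> return 10
  nodes(n=2) -> return 10  (same call as traced above)
-> return 22

Final answer: 22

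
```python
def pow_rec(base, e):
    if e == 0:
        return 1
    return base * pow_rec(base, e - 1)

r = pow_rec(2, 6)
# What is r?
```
Call trace:
pow_rec(base=2, e=6)
  pow_rec(base=2, e=5)
    pow_rec(base=2, e=4)
      pow_rec(base=2, e=3)
        pow_rec(base=2, e=2)
          pow_rec(base=2, e=1)
            pow_rec(base=2, e=0)
            -> return 1
          -> return 2
        -> return 4
      -> return 8
    -> return 16
  -> return 32
-> return 64

Final answer: 64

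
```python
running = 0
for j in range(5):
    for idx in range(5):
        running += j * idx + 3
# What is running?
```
Trace:
  running=0
  running=3, j=0, idx=0
  running=6, j=0, idx=1
  running=9, j=0, idx=2
  running=12, j=0, idx=3
  running=15, j=0, idx=4
  running=18, j=1, idx=0
  running=22, j=1, idx=1
  running=27, j=1, idx=2
  running=33, j=1, idx=3
  running=40, j=1, idx=4
  running=43, j=2, idx=0
  running=48, j=2, idx=1
  running=55, j=2, idx=2
  running=64, j=2, idx=3
  running=75, j=2, idx=4
  running=78, j=3, idx=0
  running=84, j=3, idx=1
  running=93, j=3, idx=2
  running=105, j=3, idx=3
  running=120, j=3, idx=4
  running=123, j=4, idx=0
  running=130, j=4, idx=1
  running=141, j=4, idx=2
  running=156, j=4, idx=3
  running=175, j=4, idx=4

Final answer: 175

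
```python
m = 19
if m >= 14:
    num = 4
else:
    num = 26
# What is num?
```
Trace:
  m=19
  m=19, num=4

Final answer: 4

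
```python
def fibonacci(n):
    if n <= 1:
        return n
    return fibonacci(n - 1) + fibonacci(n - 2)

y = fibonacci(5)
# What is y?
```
Call trace (a repeated sub-call is expanded the first time; later identical calls just restate its return value):
fibonacci(n=5)
  fibonacci(n=4)
    fibonacci(n=3)
      fibonacci(n=2)
        fibonacci(n=1)
        -> return 1
        fibonacci(n=0)
        -> return 0
      -> return 1
      fibonacci(n=1)
      -> return 1
    -> return 2
    fibonacci(n=2) -> return 1  (same call as traced above)
  -> return 3
  fibonacci(n=3) -> return 2  (same call as traced above)
-> return 5

Final answer: 5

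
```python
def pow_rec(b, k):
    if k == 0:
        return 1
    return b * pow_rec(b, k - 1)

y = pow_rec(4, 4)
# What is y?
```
Call trace:
pow_rec(b=4, k=4)
  pow_rec(b=4, k=3)
    pow_rec(b=4, k=2)
      pow_rec(b=4, k=1)
        pow_rec(b=4, k=0)
        -> return 1
      -> return 4
    -> return 16
  -> return 64
-> return 256

Final answer: 256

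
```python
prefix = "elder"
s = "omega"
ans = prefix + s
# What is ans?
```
Trace:
  prefix='elder'
  prefix='elder', s='omega'
  prefix='elder', s='omega', ans='elderomega'

Final answer: 'elderomega'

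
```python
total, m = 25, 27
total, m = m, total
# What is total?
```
Trace:
  total=25, m=27
  total=27, m=25

Final answer: 27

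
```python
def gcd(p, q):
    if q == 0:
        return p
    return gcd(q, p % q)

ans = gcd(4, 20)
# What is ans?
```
Call trace:
gcd(p=4, q=20)
  gcd(p=20, q=4)
    gcd(p=4, q=0)
    -> return 4
  -> return 4
-> return 4

Final answer: 4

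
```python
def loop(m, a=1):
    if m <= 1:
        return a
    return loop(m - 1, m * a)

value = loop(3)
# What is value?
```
Call trace:
loop(m=3, a=1)
  loop(m=2, a=3)
    loop(m=1, a=6)
    -> return 6
  -> return 6
-> return 6

Final answer: 6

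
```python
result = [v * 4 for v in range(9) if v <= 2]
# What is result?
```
Trace:
  v=0
  v=1
  v=2
  v=3
  v=4
  v=5
  v=6
  v=7
  v=8
  result=[0, 4, 8]

Final answer: [0, 4, 8]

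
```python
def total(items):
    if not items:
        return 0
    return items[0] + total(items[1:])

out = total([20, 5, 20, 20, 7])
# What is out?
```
Call trace:
total(items=[20, 5, 20, 20, 7])
  total(items=[5, 20, 20, 7])
    total(items=[20, 20, 7])
      total(items=[20, 7])
        total(items=[7])
          total(items=[])
          -> return 0
        -> return 7
      -> return 27
    -> return 47
  -> return 52
-> return 72

Final answer: 72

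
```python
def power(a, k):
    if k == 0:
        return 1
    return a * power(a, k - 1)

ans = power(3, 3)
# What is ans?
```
Call trace:
power(a=3, k=3)
  power(a=3, k=2)
    power(a=3, k=1)
      power(a=3, k=0)
      -> return 1
    -> return 3
  -> return 9
-> return 27

Final answer: 27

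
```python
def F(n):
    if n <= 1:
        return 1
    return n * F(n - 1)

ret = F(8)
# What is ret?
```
Call trace:
F(n=8)
  F(n=7)
    F(n=6)
      F(n=5)
        F(n=4)
          F(n=3)
            F(n=2)
              F(n=1)
              -> return 1
            -> return 2
          -> return 6
        -> return 24
      -> return 120
    -> return 720
  -> return 5040
-> return 40320

Final answer: 40320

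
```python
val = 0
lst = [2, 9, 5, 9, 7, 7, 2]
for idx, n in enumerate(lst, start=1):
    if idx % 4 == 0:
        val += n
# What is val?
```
Trace:
  val=0
  val=0, idx=1, n=2
  val=0, idx=2, n=9
  val=0, idx=3, n=5
  val=9, idx=4, n=9
  val=9, idx=5, n=7
  val=9, idx=6, n=7
  val=9, idx=7, n=2

Final answer: 9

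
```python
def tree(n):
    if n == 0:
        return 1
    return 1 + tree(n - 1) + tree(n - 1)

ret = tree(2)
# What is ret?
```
Call trace (a repeated sub-call is expanded the first time; later identical calls just restate its return value):
tree(n=2)
  tree(n=1)
    tree(n=0)
    -> return 1
    tree(n=0)
    -> return 1
  -> return 3
  tree(n=1) -> return 3  (same call as traced above)
-> return 7

Final answer: 7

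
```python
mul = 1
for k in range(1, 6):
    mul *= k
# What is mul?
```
Trace:
  mul=1
  mul=1, k=1
  mul=2, k=2
  mul=6, k=3
  mul=24, k=4
  mul=120, k=5

Final answer: 120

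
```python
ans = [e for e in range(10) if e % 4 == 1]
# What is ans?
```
Trace:
  e=0
  e=1
  e=2
  e=3
  e=4
  e=5
  e=6
  e=7
  e=8
  e=9
  ans=[1, 5, 9]

Final answer: [1, 5, 9]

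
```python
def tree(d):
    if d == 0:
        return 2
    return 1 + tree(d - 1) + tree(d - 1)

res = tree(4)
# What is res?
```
Call trace (a repeated sub-call is expanded the first time; later identical calls just restate its return value):
tree(d=4)
  tree(d=3)
    tree(d=2)
      tree(d=1)
        tree(d=0)
        -> return 2
        tree(d=0)
        -> return 2
      -> return 5
      tree(d=1) -> return 5  (same call as traced above)
    -> return 11
    tree(d=2) -> return 11  (same call as traced above)
  -> return 23
  tree(d=3) -> return 23  (same call as traced above)
-> return 47

Final answer: 47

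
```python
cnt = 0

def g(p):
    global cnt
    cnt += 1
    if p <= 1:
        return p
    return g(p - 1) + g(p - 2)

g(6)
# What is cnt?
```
Call trace (a repeated sub-call is expanded the first time; later identical calls just restate its return value):
g(p=6)
  g(p=5)
    g(p=4)
      g(p=3)
        g(p=2)
          g(p=1)
          -> return 1
          g(p=0)
          -> return 0
        -> return 1
        g(p=1)
        -> return 1
      -> return 2
      g(p=2) -> return 1  (same call as traced above)
    -> return 3
    g(p=3) -> return 2  (same call as traced above)
  -> return 5
  g(p=4) -> return 3  (same call as traced above)
-> return 8

cnt is incremented once per call, so count the calls in each subtree. Let C(p) = number of calls made by g(p).
C(0) = C(1) = 1 (base case, no recursion); C(p) = 1 + C(p - 1) + C(p - 2) otherwise.
C(2) = 1 + C(1) + C(0) = 1 + 1 + 1 = 3
C(3) = 1 + C(2) + C(1) = 1 + 3 + 1 = 5
C(4) = 1 + C(3) + C(2) = 1 + 5 + 3 = 9
C(5) = 1 + C(4) + C(3) = 1 + 9 + 5 = 15
C(6) = 1 + C(5) + C(4) = 1 + 15 + 9 = 25
cnt = C(6) = 25

Final answer: 25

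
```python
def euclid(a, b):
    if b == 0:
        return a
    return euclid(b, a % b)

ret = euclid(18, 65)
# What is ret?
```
Call trace:
euclid(a=18, b=65)
  euclid(a=65, b=18)
    euclid(a=18, b=11)
      euclid(a=11, b=7)
        euclid(a=7, b=4)
          euclid(a=4, b=3)
            euclid(a=3, b=1)
              euclid(a=1, b=0)
              -> return 1
            -> return 1
          -> return 1
        -> return 1
      -> return 1
    -> return 1
  -> return 1
-> return 1

Final answer: 1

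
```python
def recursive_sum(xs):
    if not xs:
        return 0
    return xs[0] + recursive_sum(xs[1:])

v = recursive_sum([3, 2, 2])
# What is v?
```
Call trace:
recursive_sum(xs=[3, 2, 2])
  recursive_sum(xs=[2, 2])
    recursive_sum(xs=[2])
      recursive_sum(xs=[])
      -> return 0
    -> return 2
  -> return 4
-> return 7

Final answer: 7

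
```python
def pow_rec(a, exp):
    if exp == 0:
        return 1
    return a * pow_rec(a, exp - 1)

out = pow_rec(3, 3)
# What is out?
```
Call trace:
pow_rec(a=3, exp=3)
  pow_rec(a=3, exp=2)
    pow_rec(a=3, exp=1)
      pow_rec(a=3, exp=0)
      -> return 1
    -> return 3
  -> return 9
-> return 27

Final answer: 27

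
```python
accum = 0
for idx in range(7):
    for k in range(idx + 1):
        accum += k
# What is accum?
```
Trace:
  accum=0
  accum=0, idx=0, k=0
  accum=0, idx=1, k=0
  accum=1, idx=1, k=1
  accum=1, idx=2, k=0
  accum=2, idx=2, k=1
  accum=4, idx=2, k=2
  accum=4, idx=3, k=0
  accum=5, idx=3, k=1
  accum=7, idx=3, k=2
  accum=10, idx=3, k=3
  accum=10, idx=4, k=0
  accum=11, idx=4, k=1
  accum=13, idx=4, k=2
  accum=16, idx=4, k=3
  accum=20, idx=4, k=4
  accum=20, idx=5, k=0
  accum=21, idx=5, k=1
  accum=23, idx=5, k=2
  accum=26, idx=5, k=3
  accum=30, idx=5, k=4
  accum=35, idx=5, k=5
  accum=35, idx=6, k=0
  accum=36, idx=6, k=1
  accum=38, idx=6, k=2
  accum=41, idx=6, k=3
  accum=45, idx=6, k=4
  accum=50, idx=6, k=5
  accum=56, idx=6, k=6

Final answer: 56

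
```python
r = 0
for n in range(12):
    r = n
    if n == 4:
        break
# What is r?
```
Trace:
  r=0
  r=0, n=0
  r=1, n=1
  r=2, n=2
  r=3, n=3
  r=4, n=4

Final answer: 4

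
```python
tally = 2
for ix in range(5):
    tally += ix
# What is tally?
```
Trace:
  tally=2
  tally=2, ix=0
  tally=3, ix=1
  tally=5, ix=2
  tally=8, ix=3
  tally=12, ix=4

Final answer: 12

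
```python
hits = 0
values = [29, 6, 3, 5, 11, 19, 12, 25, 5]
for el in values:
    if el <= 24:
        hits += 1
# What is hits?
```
Trace:
  hits=0
  hits=0, el=29
  hits=1, el=6
  hits=2, el=3
  hits=3, el=5
  hits=4, el=11
  hits=5, el=19
  hits=6, el=12
  hits=6, el=25
  hits=7, el=5

Final answer: 7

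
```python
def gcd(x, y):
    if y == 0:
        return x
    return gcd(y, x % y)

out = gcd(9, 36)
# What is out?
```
Call trace:
gcd(x=9, y=36)
  gcd(x=36, y=9)
    gcd(x=9, y=0)
    -> return 9
  -> return 9
-> return 9

Final answer: 9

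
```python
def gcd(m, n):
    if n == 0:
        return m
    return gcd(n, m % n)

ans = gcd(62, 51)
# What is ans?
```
Call trace:
gcd(m=62, n=51)
  gcd(m=51, n=11)
    gcd(m=11, n=7)
      gcd(m=7, n=4)
        gcd(m=4, n=3)
          gcd(m=3, n=1)
            gcd(m=1, n=0)
            -> return 1
          -> return 1
        -> return 1
      -> return 1
    -> return 1
  -> return 1
-> return 1

Final answer: 1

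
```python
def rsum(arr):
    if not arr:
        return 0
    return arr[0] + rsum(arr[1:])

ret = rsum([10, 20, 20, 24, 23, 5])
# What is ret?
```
Call trace:
rsum(arr=[10, 20, 20, 24, 23, 5])
  rsum(arr=[20, 20, 24, 23, 5])
    rsum(arr=[20, 24, 23, 5])
      rsum(arr=[24, 23, 5])
        rsum(arr=[23, 5])
          rsum(arr=[5])
            rsum(arr=[])
            -> return 0
          -> return 5
        -> return 28
      -> return 52
    -> return 72
  -> return 92
-> return 102

Final answer: 102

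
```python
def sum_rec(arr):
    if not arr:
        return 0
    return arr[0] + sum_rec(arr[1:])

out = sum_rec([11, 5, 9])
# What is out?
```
Call trace:
sum_rec(arr=[11, 5, 9])
  sum_rec(arr=[5, 9])
    sum_rec(arr=[9])
      sum_rec(arr=[])
      -> return 0
    -> return 9
  -> return 14
-> return 25

Final answer: 25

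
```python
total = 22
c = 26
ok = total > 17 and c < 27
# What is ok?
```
Trace:
  total=22
  total=22, c=26
  total=22, c=26, ok=True

Final answer: True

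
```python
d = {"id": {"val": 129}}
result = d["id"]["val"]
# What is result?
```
Trace:
  d={'id': {'val': 129}}
  d={'id': {'val': 129}}, result=129

Final answer: 129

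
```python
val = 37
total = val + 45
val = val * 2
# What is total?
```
Trace:
  val=37
  val=37, total=82
  val=74, total=82

Final answer: 82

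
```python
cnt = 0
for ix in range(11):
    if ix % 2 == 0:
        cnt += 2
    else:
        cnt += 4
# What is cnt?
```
Trace:
  cnt=0
  cnt=2, ix=0
  cnt=6, ix=1
  cnt=8, ix=2
  cnt=12, ix=3
  cnt=14, ix=4
  cnt=18, ix=5
  cnt=20, ix=6
  cnt=24, ix=7
  cnt=26, ix=8
  cnt=30, ix=9
  cnt=32, ix=10

Final answer: 32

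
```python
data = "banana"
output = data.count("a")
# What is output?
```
Trace:
  data='banana'
  data='banana', output=3

Final answer: 3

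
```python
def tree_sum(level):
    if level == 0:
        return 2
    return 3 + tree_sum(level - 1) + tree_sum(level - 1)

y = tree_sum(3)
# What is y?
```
Call trace (a repeated sub-call is expanded the first time; later identical calls just restate its return value):
tree_sum(level=3)
  tree_sum(level=2)
    tree_sum(level=1)
      tree_sum(level=0)
      -> return 2
      tree_sum(level=0)
      -> return 2
    -> return 7
    tree_sum(level=1) -> return 7  (same call as traced above)
  -> return 17
  tree_sum(level=2) -> return 17  (same call as traced above)
-> return 37

Final answer: 37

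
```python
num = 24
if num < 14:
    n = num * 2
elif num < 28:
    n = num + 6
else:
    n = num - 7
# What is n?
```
Trace:
  num=24
  num=24, n=30

Final answer: 30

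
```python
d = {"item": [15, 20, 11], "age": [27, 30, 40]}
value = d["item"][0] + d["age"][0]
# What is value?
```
Trace:
  d={'item': [15, 20, 11], 'age': [27, 30, 40]}
  d={'item': [15, 20, 11], 'age': [27, 30, 40]}, value=42

Final answer: 42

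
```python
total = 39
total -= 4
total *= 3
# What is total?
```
Trace:
  total=39
  total=35
  total=105

Final answer: 105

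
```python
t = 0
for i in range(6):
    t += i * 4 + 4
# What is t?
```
Trace:
  t=0
  t=4, i=0
  t=12, i=1
  t=24, i=2
  t=40, i=3
  t=60, i=4
  t=84, i=5

Final answer: 84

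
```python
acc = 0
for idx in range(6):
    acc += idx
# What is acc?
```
Trace:
  acc=0
  acc=0, idx=0
  acc=1, idx=1
  acc=3, idx=2
  acc=6, idx=3
  acc=10, idx=4
  acc=15, idx=5

Final answer: 15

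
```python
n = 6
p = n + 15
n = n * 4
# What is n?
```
Trace:
  n=6
  n=6, p=21
  n=24, p=21

Final answer: 24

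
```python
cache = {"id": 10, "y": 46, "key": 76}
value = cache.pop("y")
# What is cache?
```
Trace:
  cache={'id': 10, 'y': 46, 'key': 76}
  cache={'id': 10, 'key': 76}, value=46

Final answer: {'id': 10, 'key': 76}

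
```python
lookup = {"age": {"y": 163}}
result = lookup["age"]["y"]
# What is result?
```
Trace:
  lookup={'age': {'y': 163}}
  lookup={'age': {'y': 163}}, result=163

Final answer: 163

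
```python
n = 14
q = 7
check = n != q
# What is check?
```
Trace:
  n=14
  n=14, q=7
  n=14, q=7, check=True

Final answer: True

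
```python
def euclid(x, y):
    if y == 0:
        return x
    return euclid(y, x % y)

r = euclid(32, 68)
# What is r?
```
Call trace:
euclid(x=32, y=68)
  euclid(x=68, y=32)
    euclid(x=32, y=4)
      euclid(x=4, y=0)
      -> return 4
    -> return 4
  -> return 4
-> return 4

Final answer: 4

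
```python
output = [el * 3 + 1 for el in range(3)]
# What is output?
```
Trace:
  el=0
  el=1
  el=2
  output=[1, 4, 7]

Final answer: [1, 4, 7]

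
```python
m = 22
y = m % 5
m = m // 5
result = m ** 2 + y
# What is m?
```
Trace:
  m=22
  m=22, y=2
  m=4, y=2
  m=4, y=2, result=18

Final answer: 4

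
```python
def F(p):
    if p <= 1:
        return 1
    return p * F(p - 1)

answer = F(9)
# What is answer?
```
Call trace:
F(p=9)
  F(p=8)
    F(p=7)
      F(p=6)
        F(p=5)
          F(p=4)
            F(p=3)
              F(p=2)
                F(p=1)
                -> return 1
              -> return 2
            -> return 6
          -> return 24
        -> return 120
      -> return 720
    -> return 5040
  -> return 40320
-> return 362880

Final answer: 362880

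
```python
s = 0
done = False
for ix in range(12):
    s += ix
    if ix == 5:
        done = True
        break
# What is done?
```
Trace:
  s=0
  s=0, done=False
  s=0, done=False, ix=0
  s=1, done=False, ix=1
  s=3, done=False, ix=2
  s=6, done=False, ix=3
  s=10, done=False, ix=4
  s=15, done=True, ix=5

Final answer: True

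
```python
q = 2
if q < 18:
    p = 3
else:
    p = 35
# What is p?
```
Trace:
  q=2
  q=2, p=3

Final answer: 3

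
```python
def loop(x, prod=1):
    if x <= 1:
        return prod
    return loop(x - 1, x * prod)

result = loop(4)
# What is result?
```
Call trace:
loop(x=4, prod=1)
  loop(x=3, prod=4)
    loop(x=2, prod=12)
      loop(x=1, prod=24)
      -> return 24
    -> return 24
  -> return 24
-> return 24

Final answer: 24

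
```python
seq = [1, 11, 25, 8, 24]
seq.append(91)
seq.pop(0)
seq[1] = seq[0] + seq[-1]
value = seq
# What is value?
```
Trace:
  seq=[1, 11, 25, 8, 24]
  seq=[1, 11, 25, 8, 24, 91]
  seq=[11, 25, 8, 24, 91]
  seq=[11, 102, 8, 24, 91]
  seq=[11, 102, 8, 24, 91], value=[11, 102, 8, 24, 91]

Final answer: [11, 102, 8, 24, 91]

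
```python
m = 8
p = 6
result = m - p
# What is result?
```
Trace:
  m=8
  m=8, p=6
  m=8, p=6, result=2

Final answer: 2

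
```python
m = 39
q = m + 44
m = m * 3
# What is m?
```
Trace:
  m=39
  m=39, q=83
  m=117, q=83

Final answer: 117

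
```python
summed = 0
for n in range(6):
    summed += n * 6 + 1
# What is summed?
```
Trace:
  summed=0
  summed=1, n=0
  summed=8, n=1
  summed=21, n=2
  summed=40, n=3
  summed=65, n=4
  summed=96, n=5

Final answer: 96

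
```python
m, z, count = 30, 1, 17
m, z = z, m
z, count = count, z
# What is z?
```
Trace:
  m=30, z=1, count=17
  m=1, z=30, count=17
  m=1, z=17, count=30

Final answer: 17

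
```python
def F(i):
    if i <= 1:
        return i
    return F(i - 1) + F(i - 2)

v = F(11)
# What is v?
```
Call trace (a repeated sub-call is expanded the first time; later identical calls just restate its return value):
F(i=11)
  F(i=10)
    F(i=9)
      F(i=8)
        F(i=7)
          F(i=6)
            F(i=5)
              F(i=4)
                F(i=3)
                  F(i=2)
                    F(i=1)
                    -> return 1
                    F(i=0)
                    -> return 0
                  -> return 1
                  F(i=1)
                  -> return 1
                -> return 2
                F(i=2) -> return 1  (same call as traced above)
              -> return 3
              F(i=3) -> return 2  (same call as traced above)
            -> return 5
            F(i=4) -> return 3  (same call as traced above)
          -> return 8
          F(i=5) -> return 5  (same call as traced above)
        -> return 13
        F(i=6) -> return 8  (same call as traced above)
      -> return 21
      F(i=7) -> return 13  (same call as traced above)
    -> return 34
    F(i=8) -> return 21  (same call as traced above)
  -> return 55
  F(i=9) -> return 34  (same call as traced above)
-> return 89

Final answer: 89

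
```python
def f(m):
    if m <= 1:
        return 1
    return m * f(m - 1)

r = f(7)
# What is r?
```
Call trace:
f(m=7)
  f(m=6)
    f(m=5)
      f(m=4)
        f(m=3)
          f(m=2)
            f(m=1)
            -> return 1
          -> return 2
        -> return 6
      -> return 24
    -> return 120
  -> return 720
-> return 5040

Final answer: 5040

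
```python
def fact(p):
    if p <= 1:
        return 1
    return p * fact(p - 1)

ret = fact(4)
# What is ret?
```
Call trace:
fact(p=4)
  fact(p=3)
    fact(p=2)
      fact(p=1)
      -> return 1
    -> return 2
  -> return 6
-> return 24

Final answer: 24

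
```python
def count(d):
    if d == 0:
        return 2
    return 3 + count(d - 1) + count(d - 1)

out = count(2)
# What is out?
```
Call trace (a repeated sub-call is expanded the first time; later identical calls just restate its return value):
count(d=2)
  count(d=1)
    count(d=0)
    -> return 2
    count(d=0)
    -> return 2
  -> return 7
  count(d=1) -> return 7  (same call as traced above)
-> return 17

Final answer: 17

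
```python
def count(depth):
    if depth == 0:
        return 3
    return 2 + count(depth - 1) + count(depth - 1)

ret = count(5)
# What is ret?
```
Call trace (a repeated sub-call is expanded the first time; later identical calls just restate its return value):
count(depth=5)
  count(depth=4)
    count(depth=3)
      count(depth=2)
        count(depth=1)
          count(depth=0)
          -> return 3
          count(depth=0)
          -> return 3
        -> return 8
        count(depth=1) -> return 8  (same call as traced above)
      -> return 18
      count(depth=2) -> return 18  (same call as traced above)
    -> return 38
    count(depth=3) -> return 38  (same call as traced above)
  -> return 78
  count(depth=4) -> return 78  (same call as traced above)
-> return 158

Final answer: 158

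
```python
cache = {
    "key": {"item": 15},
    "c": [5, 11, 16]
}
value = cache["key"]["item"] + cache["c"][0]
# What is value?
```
Trace:
  cache={'key': {'item': 15}, 'c': [5, 11, 16]}
  cache={'key': {'item': 15}, 'c': [5, 11, 16]}, value=20

Final answer: 20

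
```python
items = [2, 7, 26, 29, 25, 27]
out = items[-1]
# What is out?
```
Trace:
  items=[2, 7, 26, 29, 25, 27]
  items=[2, 7, 26, 29, 25, 27], out=27

Final answer: 27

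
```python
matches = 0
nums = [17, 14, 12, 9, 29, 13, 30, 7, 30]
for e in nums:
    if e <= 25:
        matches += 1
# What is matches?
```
Trace:
  matches=0
  matches=1, e=17
  matches=2, e=14
  matches=3, e=12
  matches=4, e=9
  matches=4, e=29
  matches=5, e=13
  matches=5, e=30
  matches=6, e=7
  matches=6, e=30

Final answer: 6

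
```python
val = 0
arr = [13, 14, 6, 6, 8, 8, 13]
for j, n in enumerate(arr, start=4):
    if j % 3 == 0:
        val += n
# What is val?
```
Trace:
  val=0
  val=0, j=4, n=13
  val=0, j=5, n=14
  val=6, j=6, n=6
  val=6, j=7, n=6
  val=6, j=8, n=8
  val=14, j=9, n=8
  val=14, j=10, n=13

Final answer: 14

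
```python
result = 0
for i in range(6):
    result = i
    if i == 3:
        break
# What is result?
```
Trace:
  result=0
  result=0, i=0
  result=1, i=1
  result=2, i=2
  result=3, i=3

Final answer: 3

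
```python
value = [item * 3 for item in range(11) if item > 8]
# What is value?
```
Trace:
  item=0
  item=1
  item=2
  item=3
  item=4
  item=5
  item=6
  item=7
  item=8
  item=9
  item=10
  value=[27, 30]

Final answer: [27, 30]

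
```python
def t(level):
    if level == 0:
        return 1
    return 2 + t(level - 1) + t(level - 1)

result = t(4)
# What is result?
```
Call trace (a repeated sub-call is expanded the first time; later identical calls just restate its return value):
t(level=4)
  t(level=3)
    t(level=2)
      t(level=1)
        t(level=0)
        -> return 1
        t(level=0)
        -> return 1
      -> return 4
      t(level=1) -> return 4  (same call as traced above)
    -> return 10
    t(level=2) -> return 10  (same call as traced above)
  -> return 22
  t(level=3) -> return 22  (same call as traced above)
-> return 46

Final answer: 46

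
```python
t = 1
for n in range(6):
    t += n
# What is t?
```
Trace:
  t=1
  t=1, n=0
  t=2, n=1
  t=4, n=2
  t=7, n=3
  t=11, n=4
  t=16, n=5

Final answer: 16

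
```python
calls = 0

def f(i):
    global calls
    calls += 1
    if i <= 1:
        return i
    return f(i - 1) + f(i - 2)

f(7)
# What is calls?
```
Call trace (a repeated sub-call is expanded the first time; later identical calls just restate its return value):
f(i=7)
  f(i=6)
    f(i=5)
      f(i=4)
        f(i=3)
          f(i=2)
            f(i=1)
            -> return 1
            f(i=0)
            -> return 0
          -> return 1
          f(i=1)
          -> return 1
        -> return 2
        f(i=2) -> return 1  (same call as traced above)
      -> return 3
      f(i=3) -> return 2  (same call as traced above)
    -> return 5
    f(i=4) -> return 3  (same call as traced above)
  -> return 8
  f(i=5) -> return 5  (same call as traced above)
-> return 13

calls is incremented once per call, so count the calls in each subtree. Let C(i) = number of calls made by f(i).
C(0) = C(1) = 1 (base case, no recursion); C(i) = 1 + C(i - 1) + C(i - 2) otherwise.
C(2) = 1 + C(1) + C(0) = 1 + 1 + 1 = 3
C(3) = 1 + C(2) + C(1) = 1 + 3 + 1 = 5
C(4) = 1 + C(3) + C(2) = 1 + 5 + 3 = 9
C(5) = 1 + C(4) + C(3) = 1 + 9 + 5 = 15
C(6) = 1 + C(5) + C(4) = 1 + 15 + 9 = 25
C(7) = 1 + C(6) + C(5) = 1 + 25 + 15 = 41
calls = C(7) = 41

Final answer: 41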